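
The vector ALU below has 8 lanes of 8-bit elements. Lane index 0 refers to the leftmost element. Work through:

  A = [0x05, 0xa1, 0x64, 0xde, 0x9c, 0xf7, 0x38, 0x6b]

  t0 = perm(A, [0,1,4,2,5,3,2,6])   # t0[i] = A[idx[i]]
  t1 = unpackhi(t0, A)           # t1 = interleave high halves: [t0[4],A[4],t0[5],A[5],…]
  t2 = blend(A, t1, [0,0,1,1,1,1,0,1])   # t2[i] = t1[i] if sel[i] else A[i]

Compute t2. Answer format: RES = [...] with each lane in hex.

RES = [ 0x05  0xa1  0xde  0xf7  0x64  0x38  0x38  0x6b ]

  t0: 05 a1 9c 64 f7 de 64 38
  t1: f7 9c de f7 64 38 38 6b
  t2: 05 a1 de f7 64 38 38 6b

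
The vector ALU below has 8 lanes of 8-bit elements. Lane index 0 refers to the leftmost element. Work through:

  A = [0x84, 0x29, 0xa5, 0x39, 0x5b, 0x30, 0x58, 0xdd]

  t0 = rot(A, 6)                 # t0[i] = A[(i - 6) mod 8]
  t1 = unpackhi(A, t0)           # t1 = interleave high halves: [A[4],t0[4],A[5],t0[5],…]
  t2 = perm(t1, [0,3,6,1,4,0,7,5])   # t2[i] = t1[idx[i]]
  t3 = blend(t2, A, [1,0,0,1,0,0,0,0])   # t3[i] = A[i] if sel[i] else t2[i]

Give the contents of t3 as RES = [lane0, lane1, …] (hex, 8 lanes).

  t0: a5 39 5b 30 58 dd 84 29
  t1: 5b 58 30 dd 58 84 dd 29
  t2: 5b dd dd 58 58 5b 29 84
  t3: 84 dd dd 39 58 5b 29 84

RES = [0x84, 0xdd, 0xdd, 0x39, 0x58, 0x5b, 0x29, 0x84]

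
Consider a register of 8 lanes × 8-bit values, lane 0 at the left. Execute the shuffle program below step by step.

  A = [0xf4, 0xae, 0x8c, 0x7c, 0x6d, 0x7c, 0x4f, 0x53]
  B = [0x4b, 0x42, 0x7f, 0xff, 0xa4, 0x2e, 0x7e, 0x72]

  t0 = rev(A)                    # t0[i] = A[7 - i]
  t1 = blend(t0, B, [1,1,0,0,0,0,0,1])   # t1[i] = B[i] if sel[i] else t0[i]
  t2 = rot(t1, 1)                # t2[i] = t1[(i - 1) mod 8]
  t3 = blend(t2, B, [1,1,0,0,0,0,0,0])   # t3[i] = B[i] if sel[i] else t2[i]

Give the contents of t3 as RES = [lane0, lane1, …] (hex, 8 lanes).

RES = [ 0x4b  0x42  0x42  0x7c  0x6d  0x7c  0x8c  0xae ]

→ t0 |53|4f|7c|6d|7c|8c|ae|f4|
→ t1 |4b|42|7c|6d|7c|8c|ae|72|
→ t2 |72|4b|42|7c|6d|7c|8c|ae|
→ t3 |4b|42|42|7c|6d|7c|8c|ae|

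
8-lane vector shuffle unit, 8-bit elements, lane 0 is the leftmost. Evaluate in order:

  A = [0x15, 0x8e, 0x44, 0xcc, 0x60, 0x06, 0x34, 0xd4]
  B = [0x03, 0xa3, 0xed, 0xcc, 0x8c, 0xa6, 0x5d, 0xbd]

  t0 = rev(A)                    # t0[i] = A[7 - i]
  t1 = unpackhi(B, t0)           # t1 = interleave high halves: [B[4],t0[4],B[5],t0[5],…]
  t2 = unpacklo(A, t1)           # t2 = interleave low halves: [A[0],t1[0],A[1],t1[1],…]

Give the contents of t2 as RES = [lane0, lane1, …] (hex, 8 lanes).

RES = [0x15, 0x8c, 0x8e, 0xcc, 0x44, 0xa6, 0xcc, 0x44]

→ t0 |d4|34|06|60|cc|44|8e|15|
→ t1 |8c|cc|a6|44|5d|8e|bd|15|
→ t2 |15|8c|8e|cc|44|a6|cc|44|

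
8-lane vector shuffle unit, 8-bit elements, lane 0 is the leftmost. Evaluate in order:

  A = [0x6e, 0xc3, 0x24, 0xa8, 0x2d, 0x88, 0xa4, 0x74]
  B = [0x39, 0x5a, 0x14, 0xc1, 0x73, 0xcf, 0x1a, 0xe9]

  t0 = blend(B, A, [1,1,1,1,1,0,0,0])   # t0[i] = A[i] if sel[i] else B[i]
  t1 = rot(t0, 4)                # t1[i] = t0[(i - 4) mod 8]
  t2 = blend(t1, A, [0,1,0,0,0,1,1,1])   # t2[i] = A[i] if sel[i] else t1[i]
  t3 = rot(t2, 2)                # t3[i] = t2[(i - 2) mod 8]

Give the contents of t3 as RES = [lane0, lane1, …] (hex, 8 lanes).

  t0: 6e c3 24 a8 2d cf 1a e9
  t1: 2d cf 1a e9 6e c3 24 a8
  t2: 2d c3 1a e9 6e 88 a4 74
  t3: a4 74 2d c3 1a e9 6e 88

RES = [ 0xa4  0x74  0x2d  0xc3  0x1a  0xe9  0x6e  0x88 ]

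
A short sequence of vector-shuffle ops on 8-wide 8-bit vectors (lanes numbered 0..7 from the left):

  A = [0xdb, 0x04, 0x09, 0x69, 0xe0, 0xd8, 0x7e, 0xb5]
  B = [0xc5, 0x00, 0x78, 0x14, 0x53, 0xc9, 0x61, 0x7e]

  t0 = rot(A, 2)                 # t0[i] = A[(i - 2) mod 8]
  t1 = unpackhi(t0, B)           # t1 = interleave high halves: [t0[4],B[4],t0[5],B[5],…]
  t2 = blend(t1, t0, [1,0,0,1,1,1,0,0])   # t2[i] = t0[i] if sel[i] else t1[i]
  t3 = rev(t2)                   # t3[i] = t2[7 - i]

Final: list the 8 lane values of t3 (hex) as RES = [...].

RES = [0x7e, 0xd8, 0x69, 0x09, 0x04, 0x69, 0x53, 0x7e]

→ t0 |7e|b5|db|04|09|69|e0|d8|
→ t1 |09|53|69|c9|e0|61|d8|7e|
→ t2 |7e|53|69|04|09|69|d8|7e|
→ t3 |7e|d8|69|09|04|69|53|7e|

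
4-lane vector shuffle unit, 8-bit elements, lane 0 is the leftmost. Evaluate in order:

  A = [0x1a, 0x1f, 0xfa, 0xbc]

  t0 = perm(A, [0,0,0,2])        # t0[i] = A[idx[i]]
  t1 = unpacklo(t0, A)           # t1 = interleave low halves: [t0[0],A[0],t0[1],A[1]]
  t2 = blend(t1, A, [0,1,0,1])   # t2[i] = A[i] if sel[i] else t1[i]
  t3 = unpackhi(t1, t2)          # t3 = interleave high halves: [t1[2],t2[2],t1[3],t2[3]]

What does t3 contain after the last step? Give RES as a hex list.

RES = [ 0x1a  0x1a  0x1f  0xbc ]

  t0: 1a 1a 1a fa
  t1: 1a 1a 1a 1f
  t2: 1a 1f 1a bc
  t3: 1a 1a 1f bc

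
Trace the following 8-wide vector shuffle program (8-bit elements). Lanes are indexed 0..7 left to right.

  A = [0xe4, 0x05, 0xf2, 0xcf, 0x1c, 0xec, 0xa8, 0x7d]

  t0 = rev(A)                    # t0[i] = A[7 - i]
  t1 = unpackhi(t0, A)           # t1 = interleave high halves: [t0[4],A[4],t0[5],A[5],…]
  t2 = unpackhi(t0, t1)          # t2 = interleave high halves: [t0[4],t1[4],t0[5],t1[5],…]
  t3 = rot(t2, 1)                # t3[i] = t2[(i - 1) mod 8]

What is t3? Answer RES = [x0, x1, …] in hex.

RES = [0x7d, 0xcf, 0x05, 0xf2, 0xa8, 0x05, 0xe4, 0xe4]

→ t0 |7d|a8|ec|1c|cf|f2|05|e4|
→ t1 |cf|1c|f2|ec|05|a8|e4|7d|
→ t2 |cf|05|f2|a8|05|e4|e4|7d|
→ t3 |7d|cf|05|f2|a8|05|e4|e4|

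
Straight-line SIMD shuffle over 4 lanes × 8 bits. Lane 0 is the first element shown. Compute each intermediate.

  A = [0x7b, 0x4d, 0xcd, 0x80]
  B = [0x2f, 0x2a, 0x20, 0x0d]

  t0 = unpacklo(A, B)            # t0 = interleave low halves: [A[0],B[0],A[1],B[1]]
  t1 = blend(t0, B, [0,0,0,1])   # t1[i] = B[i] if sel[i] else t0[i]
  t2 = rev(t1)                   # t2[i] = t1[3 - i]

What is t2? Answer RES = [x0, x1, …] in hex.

  t0: 7b 2f 4d 2a
  t1: 7b 2f 4d 0d
  t2: 0d 4d 2f 7b

RES = [ 0x0d  0x4d  0x2f  0x7b ]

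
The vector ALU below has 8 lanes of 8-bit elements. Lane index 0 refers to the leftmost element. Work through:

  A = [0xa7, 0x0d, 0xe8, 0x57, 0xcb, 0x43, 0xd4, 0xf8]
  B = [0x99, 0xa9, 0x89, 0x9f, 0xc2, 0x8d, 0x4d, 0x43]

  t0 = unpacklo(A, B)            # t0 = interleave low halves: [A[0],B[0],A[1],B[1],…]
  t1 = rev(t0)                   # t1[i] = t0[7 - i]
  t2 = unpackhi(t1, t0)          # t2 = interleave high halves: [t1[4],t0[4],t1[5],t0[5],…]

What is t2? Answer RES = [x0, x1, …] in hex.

  t0: a7 99 0d a9 e8 89 57 9f
  t1: 9f 57 89 e8 a9 0d 99 a7
  t2: a9 e8 0d 89 99 57 a7 9f

RES = [0xa9, 0xe8, 0x0d, 0x89, 0x99, 0x57, 0xa7, 0x9f]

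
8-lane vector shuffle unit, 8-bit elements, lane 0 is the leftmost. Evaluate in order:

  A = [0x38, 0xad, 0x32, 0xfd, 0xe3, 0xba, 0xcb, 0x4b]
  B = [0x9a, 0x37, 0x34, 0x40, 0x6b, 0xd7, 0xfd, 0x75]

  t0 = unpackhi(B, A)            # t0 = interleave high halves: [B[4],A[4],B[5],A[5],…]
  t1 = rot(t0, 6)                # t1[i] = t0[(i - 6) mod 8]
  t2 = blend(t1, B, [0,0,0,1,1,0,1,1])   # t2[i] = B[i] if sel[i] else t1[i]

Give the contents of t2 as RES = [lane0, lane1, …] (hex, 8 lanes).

RES = [ 0xd7  0xba  0xfd  0x40  0x6b  0x4b  0xfd  0x75 ]

→ t0 |6b|e3|d7|ba|fd|cb|75|4b|
→ t1 |d7|ba|fd|cb|75|4b|6b|e3|
→ t2 |d7|ba|fd|40|6b|4b|fd|75|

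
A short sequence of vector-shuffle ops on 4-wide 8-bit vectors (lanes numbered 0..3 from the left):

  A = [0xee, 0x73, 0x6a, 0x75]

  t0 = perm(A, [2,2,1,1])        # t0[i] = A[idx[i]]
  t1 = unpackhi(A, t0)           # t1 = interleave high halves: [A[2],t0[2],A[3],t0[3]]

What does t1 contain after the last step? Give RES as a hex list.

RES = [0x6a, 0x73, 0x75, 0x73]

  t0: 6a 6a 73 73
  t1: 6a 73 75 73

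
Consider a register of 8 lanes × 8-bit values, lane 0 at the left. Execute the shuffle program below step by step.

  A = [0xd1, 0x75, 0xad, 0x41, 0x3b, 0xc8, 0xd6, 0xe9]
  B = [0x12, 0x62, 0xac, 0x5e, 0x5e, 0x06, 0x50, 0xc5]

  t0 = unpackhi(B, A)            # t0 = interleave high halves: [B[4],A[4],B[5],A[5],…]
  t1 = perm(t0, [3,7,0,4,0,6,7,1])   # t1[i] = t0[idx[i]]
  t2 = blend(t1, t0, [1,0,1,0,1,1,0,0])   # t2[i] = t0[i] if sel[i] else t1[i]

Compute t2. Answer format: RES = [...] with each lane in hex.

RES = [0x5e, 0xe9, 0x06, 0x50, 0x50, 0xd6, 0xe9, 0x3b]

  t0: 5e 3b 06 c8 50 d6 c5 e9
  t1: c8 e9 5e 50 5e c5 e9 3b
  t2: 5e e9 06 50 50 d6 e9 3b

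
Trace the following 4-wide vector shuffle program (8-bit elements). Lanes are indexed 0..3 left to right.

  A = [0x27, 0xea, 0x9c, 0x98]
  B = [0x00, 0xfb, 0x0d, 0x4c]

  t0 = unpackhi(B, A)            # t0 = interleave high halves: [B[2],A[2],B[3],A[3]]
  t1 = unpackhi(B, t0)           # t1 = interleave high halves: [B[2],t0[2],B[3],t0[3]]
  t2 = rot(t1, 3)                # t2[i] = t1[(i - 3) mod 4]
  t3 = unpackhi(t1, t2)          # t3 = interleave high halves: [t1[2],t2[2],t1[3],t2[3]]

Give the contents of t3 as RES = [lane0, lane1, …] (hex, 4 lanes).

t0 = [0x0d, 0x9c, 0x4c, 0x98]
t1 = [0x0d, 0x4c, 0x4c, 0x98]
t2 = [0x4c, 0x4c, 0x98, 0x0d]
t3 = [0x4c, 0x98, 0x98, 0x0d]

RES = [0x4c, 0x98, 0x98, 0x0d]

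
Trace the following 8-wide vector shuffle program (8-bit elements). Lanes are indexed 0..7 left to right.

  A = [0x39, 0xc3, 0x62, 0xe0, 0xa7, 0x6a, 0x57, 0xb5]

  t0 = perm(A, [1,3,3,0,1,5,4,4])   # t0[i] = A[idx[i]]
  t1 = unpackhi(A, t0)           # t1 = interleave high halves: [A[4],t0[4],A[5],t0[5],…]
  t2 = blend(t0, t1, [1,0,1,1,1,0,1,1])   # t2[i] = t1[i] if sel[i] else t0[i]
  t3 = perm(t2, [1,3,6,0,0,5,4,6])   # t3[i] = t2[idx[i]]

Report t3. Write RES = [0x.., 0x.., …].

t0 = [0xc3, 0xe0, 0xe0, 0x39, 0xc3, 0x6a, 0xa7, 0xa7]
t1 = [0xa7, 0xc3, 0x6a, 0x6a, 0x57, 0xa7, 0xb5, 0xa7]
t2 = [0xa7, 0xe0, 0x6a, 0x6a, 0x57, 0x6a, 0xb5, 0xa7]
t3 = [0xe0, 0x6a, 0xb5, 0xa7, 0xa7, 0x6a, 0x57, 0xb5]

RES = [0xe0, 0x6a, 0xb5, 0xa7, 0xa7, 0x6a, 0x57, 0xb5]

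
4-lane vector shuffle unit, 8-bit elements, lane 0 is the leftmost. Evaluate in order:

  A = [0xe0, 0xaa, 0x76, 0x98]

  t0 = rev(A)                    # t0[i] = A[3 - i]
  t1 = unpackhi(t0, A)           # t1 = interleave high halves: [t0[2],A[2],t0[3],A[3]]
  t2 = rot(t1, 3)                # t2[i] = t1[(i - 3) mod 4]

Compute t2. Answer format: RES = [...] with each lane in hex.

RES = [ 0x76  0xe0  0x98  0xaa ]

→ t0 |98|76|aa|e0|
→ t1 |aa|76|e0|98|
→ t2 |76|e0|98|aa|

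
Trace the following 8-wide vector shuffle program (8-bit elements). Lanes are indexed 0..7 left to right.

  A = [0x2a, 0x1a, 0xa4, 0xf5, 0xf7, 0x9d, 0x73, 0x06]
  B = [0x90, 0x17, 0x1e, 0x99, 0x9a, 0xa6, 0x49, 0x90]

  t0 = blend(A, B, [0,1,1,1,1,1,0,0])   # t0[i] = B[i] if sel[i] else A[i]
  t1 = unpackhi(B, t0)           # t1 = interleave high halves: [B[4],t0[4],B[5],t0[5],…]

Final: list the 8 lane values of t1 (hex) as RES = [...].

t0 = [0x2a, 0x17, 0x1e, 0x99, 0x9a, 0xa6, 0x73, 0x06]
t1 = [0x9a, 0x9a, 0xa6, 0xa6, 0x49, 0x73, 0x90, 0x06]

RES = [ 0x9a  0x9a  0xa6  0xa6  0x49  0x73  0x90  0x06 ]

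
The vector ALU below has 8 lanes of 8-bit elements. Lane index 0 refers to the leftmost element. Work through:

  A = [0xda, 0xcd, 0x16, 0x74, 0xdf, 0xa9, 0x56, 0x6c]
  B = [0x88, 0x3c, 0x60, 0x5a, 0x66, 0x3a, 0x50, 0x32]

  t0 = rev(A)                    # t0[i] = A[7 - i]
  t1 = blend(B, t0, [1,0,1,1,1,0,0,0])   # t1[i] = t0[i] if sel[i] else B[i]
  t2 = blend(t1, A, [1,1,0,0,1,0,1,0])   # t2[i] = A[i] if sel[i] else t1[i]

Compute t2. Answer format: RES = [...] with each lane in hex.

RES = [0xda, 0xcd, 0xa9, 0xdf, 0xdf, 0x3a, 0x56, 0x32]

t0 = [0x6c, 0x56, 0xa9, 0xdf, 0x74, 0x16, 0xcd, 0xda]
t1 = [0x6c, 0x3c, 0xa9, 0xdf, 0x74, 0x3a, 0x50, 0x32]
t2 = [0xda, 0xcd, 0xa9, 0xdf, 0xdf, 0x3a, 0x56, 0x32]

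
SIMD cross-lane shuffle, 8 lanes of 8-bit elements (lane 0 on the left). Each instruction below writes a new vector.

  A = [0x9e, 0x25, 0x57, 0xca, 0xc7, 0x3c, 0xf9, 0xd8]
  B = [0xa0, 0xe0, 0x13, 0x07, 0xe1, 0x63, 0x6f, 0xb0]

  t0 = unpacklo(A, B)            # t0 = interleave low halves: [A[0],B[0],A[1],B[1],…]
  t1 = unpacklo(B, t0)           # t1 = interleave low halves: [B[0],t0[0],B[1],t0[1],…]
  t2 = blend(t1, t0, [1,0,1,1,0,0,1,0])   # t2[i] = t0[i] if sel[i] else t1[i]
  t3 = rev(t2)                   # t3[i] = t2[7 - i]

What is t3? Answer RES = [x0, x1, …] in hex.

→ t0 |9e|a0|25|e0|57|13|ca|07|
→ t1 |a0|9e|e0|a0|13|25|07|e0|
→ t2 |9e|9e|25|e0|13|25|ca|e0|
→ t3 |e0|ca|25|13|e0|25|9e|9e|

RES = [ 0xe0  0xca  0x25  0x13  0xe0  0x25  0x9e  0x9e ]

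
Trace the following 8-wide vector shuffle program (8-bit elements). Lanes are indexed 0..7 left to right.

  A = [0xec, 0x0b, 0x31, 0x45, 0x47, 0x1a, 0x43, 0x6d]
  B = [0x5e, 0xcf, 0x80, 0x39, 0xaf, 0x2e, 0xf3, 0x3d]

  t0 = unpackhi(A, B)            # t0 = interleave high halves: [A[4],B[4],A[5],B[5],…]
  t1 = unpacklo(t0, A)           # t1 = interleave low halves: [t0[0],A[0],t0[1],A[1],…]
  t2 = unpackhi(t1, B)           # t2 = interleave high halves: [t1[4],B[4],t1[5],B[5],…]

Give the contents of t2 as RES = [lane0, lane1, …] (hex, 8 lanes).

RES = [ 0x1a  0xaf  0x31  0x2e  0x2e  0xf3  0x45  0x3d ]

→ t0 |47|af|1a|2e|43|f3|6d|3d|
→ t1 |47|ec|af|0b|1a|31|2e|45|
→ t2 |1a|af|31|2e|2e|f3|45|3d|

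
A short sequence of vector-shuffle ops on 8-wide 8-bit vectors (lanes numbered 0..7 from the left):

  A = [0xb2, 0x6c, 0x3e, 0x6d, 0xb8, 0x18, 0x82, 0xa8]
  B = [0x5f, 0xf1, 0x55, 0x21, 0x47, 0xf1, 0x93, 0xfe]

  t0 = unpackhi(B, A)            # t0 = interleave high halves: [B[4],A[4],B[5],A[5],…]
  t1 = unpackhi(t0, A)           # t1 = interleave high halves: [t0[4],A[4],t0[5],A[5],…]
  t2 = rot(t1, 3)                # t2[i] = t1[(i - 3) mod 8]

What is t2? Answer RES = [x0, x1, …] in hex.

RES = [0x82, 0xa8, 0xa8, 0x93, 0xb8, 0x82, 0x18, 0xfe]

t0 = [0x47, 0xb8, 0xf1, 0x18, 0x93, 0x82, 0xfe, 0xa8]
t1 = [0x93, 0xb8, 0x82, 0x18, 0xfe, 0x82, 0xa8, 0xa8]
t2 = [0x82, 0xa8, 0xa8, 0x93, 0xb8, 0x82, 0x18, 0xfe]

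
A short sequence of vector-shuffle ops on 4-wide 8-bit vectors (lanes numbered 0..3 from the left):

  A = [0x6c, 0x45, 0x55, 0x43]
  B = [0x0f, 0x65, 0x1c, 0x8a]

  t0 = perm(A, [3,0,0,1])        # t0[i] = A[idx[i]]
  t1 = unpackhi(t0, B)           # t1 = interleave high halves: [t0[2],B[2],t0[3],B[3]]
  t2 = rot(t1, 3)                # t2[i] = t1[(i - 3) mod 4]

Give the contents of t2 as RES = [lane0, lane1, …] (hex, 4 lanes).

t0 = [0x43, 0x6c, 0x6c, 0x45]
t1 = [0x6c, 0x1c, 0x45, 0x8a]
t2 = [0x1c, 0x45, 0x8a, 0x6c]

RES = [ 0x1c  0x45  0x8a  0x6c ]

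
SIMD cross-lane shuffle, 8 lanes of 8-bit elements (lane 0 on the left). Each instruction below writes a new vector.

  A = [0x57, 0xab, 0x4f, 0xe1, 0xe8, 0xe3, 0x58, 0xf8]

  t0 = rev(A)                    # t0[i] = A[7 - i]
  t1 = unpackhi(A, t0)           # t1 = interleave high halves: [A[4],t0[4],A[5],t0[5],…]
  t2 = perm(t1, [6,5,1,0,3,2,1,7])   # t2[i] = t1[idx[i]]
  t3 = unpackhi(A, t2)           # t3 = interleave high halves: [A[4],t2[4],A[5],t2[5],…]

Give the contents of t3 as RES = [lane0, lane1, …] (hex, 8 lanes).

→ t0 |f8|58|e3|e8|e1|4f|ab|57|
→ t1 |e8|e1|e3|4f|58|ab|f8|57|
→ t2 |f8|ab|e1|e8|4f|e3|e1|57|
→ t3 |e8|4f|e3|e3|58|e1|f8|57|

RES = [ 0xe8  0x4f  0xe3  0xe3  0x58  0xe1  0xf8  0x57 ]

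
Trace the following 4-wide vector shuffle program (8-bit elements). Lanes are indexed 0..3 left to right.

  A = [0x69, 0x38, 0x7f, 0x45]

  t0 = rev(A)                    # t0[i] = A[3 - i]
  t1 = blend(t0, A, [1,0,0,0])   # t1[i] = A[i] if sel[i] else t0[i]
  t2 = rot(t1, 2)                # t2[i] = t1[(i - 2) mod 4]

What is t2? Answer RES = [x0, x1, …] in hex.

RES = [0x38, 0x69, 0x69, 0x7f]

t0 = [0x45, 0x7f, 0x38, 0x69]
t1 = [0x69, 0x7f, 0x38, 0x69]
t2 = [0x38, 0x69, 0x69, 0x7f]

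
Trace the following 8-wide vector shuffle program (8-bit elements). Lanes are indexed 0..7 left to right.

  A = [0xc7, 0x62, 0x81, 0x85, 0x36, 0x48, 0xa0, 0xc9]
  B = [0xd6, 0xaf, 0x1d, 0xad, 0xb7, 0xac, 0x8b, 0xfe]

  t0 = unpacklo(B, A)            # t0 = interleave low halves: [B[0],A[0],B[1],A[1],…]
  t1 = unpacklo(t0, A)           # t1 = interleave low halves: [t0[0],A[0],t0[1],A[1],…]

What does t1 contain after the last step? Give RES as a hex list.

→ t0 |d6|c7|af|62|1d|81|ad|85|
→ t1 |d6|c7|c7|62|af|81|62|85|

RES = [0xd6, 0xc7, 0xc7, 0x62, 0xaf, 0x81, 0x62, 0x85]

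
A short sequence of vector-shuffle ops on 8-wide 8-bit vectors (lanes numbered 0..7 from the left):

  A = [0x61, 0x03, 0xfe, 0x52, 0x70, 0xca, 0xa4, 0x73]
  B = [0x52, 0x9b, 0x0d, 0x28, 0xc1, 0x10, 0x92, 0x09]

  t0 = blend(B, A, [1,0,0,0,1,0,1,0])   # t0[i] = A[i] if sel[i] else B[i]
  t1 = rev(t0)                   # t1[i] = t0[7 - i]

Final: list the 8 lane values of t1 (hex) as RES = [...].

RES = [ 0x09  0xa4  0x10  0x70  0x28  0x0d  0x9b  0x61 ]

→ t0 |61|9b|0d|28|70|10|a4|09|
→ t1 |09|a4|10|70|28|0d|9b|61|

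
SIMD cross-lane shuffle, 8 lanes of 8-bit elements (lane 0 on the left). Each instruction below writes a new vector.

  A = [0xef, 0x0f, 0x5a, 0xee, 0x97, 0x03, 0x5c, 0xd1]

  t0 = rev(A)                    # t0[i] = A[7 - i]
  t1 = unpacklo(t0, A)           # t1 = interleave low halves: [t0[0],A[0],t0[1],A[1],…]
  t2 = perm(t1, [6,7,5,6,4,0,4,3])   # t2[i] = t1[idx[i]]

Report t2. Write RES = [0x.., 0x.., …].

RES = [ 0x97  0xee  0x5a  0x97  0x03  0xd1  0x03  0x0f ]

  t0: d1 5c 03 97 ee 5a 0f ef
  t1: d1 ef 5c 0f 03 5a 97 ee
  t2: 97 ee 5a 97 03 d1 03 0f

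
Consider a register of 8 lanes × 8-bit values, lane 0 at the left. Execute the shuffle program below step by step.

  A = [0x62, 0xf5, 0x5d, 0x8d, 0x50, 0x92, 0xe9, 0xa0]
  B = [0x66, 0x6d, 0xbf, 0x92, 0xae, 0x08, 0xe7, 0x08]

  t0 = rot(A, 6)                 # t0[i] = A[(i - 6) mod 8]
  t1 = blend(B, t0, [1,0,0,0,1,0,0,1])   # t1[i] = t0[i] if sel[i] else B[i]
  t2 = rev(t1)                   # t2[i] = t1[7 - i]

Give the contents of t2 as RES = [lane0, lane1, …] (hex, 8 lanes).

RES = [ 0xf5  0xe7  0x08  0xe9  0x92  0xbf  0x6d  0x5d ]

  t0: 5d 8d 50 92 e9 a0 62 f5
  t1: 5d 6d bf 92 e9 08 e7 f5
  t2: f5 e7 08 e9 92 bf 6d 5d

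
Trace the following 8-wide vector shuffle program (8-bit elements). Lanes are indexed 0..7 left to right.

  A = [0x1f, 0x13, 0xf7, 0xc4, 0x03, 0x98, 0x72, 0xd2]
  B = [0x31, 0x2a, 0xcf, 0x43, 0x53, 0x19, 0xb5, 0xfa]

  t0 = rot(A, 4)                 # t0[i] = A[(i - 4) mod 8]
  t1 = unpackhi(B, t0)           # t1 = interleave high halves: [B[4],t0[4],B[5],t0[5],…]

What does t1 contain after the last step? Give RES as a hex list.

RES = [ 0x53  0x1f  0x19  0x13  0xb5  0xf7  0xfa  0xc4 ]

t0 = [0x03, 0x98, 0x72, 0xd2, 0x1f, 0x13, 0xf7, 0xc4]
t1 = [0x53, 0x1f, 0x19, 0x13, 0xb5, 0xf7, 0xfa, 0xc4]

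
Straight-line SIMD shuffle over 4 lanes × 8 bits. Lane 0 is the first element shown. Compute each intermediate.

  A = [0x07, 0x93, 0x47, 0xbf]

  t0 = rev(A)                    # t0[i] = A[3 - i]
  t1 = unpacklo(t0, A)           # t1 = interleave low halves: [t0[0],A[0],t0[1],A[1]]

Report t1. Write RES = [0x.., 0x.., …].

  t0: bf 47 93 07
  t1: bf 07 47 93

RES = [0xbf, 0x07, 0x47, 0x93]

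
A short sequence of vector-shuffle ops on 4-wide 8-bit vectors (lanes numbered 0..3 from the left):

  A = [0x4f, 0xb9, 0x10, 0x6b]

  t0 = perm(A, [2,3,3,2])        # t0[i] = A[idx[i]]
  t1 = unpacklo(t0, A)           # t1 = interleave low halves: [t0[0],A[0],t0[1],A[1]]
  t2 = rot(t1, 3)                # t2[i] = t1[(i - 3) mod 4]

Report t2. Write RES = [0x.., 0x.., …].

→ t0 |10|6b|6b|10|
→ t1 |10|4f|6b|b9|
→ t2 |4f|6b|b9|10|

RES = [ 0x4f  0x6b  0xb9  0x10 ]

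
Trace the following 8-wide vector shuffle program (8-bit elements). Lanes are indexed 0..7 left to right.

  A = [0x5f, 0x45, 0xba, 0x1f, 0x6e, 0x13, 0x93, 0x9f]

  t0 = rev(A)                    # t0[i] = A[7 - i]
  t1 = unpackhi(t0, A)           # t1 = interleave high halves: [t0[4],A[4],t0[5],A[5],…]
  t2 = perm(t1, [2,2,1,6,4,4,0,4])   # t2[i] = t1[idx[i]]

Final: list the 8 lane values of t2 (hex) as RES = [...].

RES = [ 0xba  0xba  0x6e  0x5f  0x45  0x45  0x1f  0x45 ]

→ t0 |9f|93|13|6e|1f|ba|45|5f|
→ t1 |1f|6e|ba|13|45|93|5f|9f|
→ t2 |ba|ba|6e|5f|45|45|1f|45|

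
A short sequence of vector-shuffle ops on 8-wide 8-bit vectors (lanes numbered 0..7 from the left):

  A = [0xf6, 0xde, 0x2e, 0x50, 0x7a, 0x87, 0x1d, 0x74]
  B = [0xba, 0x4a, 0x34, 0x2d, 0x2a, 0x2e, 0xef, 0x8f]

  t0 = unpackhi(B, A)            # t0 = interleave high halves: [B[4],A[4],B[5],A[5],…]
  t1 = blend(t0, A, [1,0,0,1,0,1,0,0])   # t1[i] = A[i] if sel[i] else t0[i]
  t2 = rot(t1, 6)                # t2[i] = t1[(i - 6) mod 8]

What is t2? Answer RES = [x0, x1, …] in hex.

  t0: 2a 7a 2e 87 ef 1d 8f 74
  t1: f6 7a 2e 50 ef 87 8f 74
  t2: 2e 50 ef 87 8f 74 f6 7a

RES = [0x2e, 0x50, 0xef, 0x87, 0x8f, 0x74, 0xf6, 0x7a]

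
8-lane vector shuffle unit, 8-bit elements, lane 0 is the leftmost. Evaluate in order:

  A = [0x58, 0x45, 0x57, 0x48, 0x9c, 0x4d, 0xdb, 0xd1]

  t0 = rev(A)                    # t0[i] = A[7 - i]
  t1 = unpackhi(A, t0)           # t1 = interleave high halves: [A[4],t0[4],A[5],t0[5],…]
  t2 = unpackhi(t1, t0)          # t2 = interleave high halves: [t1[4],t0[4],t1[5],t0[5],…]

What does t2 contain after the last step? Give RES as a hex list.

RES = [ 0xdb  0x48  0x45  0x57  0xd1  0x45  0x58  0x58 ]

t0 = [0xd1, 0xdb, 0x4d, 0x9c, 0x48, 0x57, 0x45, 0x58]
t1 = [0x9c, 0x48, 0x4d, 0x57, 0xdb, 0x45, 0xd1, 0x58]
t2 = [0xdb, 0x48, 0x45, 0x57, 0xd1, 0x45, 0x58, 0x58]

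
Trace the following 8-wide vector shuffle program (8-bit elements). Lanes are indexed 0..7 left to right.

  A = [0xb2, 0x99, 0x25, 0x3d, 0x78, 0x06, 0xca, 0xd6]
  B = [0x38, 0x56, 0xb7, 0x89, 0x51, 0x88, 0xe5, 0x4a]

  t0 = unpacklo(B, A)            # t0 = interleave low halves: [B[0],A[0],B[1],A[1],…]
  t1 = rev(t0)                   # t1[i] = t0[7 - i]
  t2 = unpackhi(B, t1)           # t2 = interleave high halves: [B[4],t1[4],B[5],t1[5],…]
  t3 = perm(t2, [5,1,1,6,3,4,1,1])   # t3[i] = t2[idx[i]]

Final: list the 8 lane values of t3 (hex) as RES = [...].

t0 = [0x38, 0xb2, 0x56, 0x99, 0xb7, 0x25, 0x89, 0x3d]
t1 = [0x3d, 0x89, 0x25, 0xb7, 0x99, 0x56, 0xb2, 0x38]
t2 = [0x51, 0x99, 0x88, 0x56, 0xe5, 0xb2, 0x4a, 0x38]
t3 = [0xb2, 0x99, 0x99, 0x4a, 0x56, 0xe5, 0x99, 0x99]

RES = [ 0xb2  0x99  0x99  0x4a  0x56  0xe5  0x99  0x99 ]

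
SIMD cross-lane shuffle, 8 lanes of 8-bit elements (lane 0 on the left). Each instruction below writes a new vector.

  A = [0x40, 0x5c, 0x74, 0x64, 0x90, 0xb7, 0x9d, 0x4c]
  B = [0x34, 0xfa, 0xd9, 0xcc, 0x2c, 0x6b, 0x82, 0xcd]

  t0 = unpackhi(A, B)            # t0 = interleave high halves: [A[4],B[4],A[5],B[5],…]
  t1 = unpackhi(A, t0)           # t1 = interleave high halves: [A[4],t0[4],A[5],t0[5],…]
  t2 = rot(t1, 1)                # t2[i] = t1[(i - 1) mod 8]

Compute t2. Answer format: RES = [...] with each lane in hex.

RES = [0xcd, 0x90, 0x9d, 0xb7, 0x82, 0x9d, 0x4c, 0x4c]

  t0: 90 2c b7 6b 9d 82 4c cd
  t1: 90 9d b7 82 9d 4c 4c cd
  t2: cd 90 9d b7 82 9d 4c 4c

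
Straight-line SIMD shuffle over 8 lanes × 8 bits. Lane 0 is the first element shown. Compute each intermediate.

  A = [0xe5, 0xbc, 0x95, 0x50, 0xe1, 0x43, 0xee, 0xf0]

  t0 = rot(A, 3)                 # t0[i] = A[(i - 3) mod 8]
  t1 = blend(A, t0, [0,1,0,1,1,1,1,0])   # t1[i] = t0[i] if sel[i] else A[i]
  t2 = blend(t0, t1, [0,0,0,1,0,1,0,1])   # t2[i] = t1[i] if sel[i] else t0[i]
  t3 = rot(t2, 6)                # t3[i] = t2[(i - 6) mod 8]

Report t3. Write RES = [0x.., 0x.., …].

RES = [ 0xf0  0xe5  0xbc  0x95  0x50  0xf0  0x43  0xee ]

→ t0 |43|ee|f0|e5|bc|95|50|e1|
→ t1 |e5|ee|95|e5|bc|95|50|f0|
→ t2 |43|ee|f0|e5|bc|95|50|f0|
→ t3 |f0|e5|bc|95|50|f0|43|ee|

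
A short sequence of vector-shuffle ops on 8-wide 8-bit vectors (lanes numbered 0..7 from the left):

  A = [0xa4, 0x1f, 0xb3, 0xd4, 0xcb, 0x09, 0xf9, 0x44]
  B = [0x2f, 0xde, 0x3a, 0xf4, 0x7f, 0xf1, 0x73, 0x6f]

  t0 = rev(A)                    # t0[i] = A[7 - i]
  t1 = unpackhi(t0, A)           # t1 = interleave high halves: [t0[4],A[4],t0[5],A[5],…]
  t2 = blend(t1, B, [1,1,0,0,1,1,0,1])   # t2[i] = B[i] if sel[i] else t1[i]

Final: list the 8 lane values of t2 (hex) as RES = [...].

t0 = [0x44, 0xf9, 0x09, 0xcb, 0xd4, 0xb3, 0x1f, 0xa4]
t1 = [0xd4, 0xcb, 0xb3, 0x09, 0x1f, 0xf9, 0xa4, 0x44]
t2 = [0x2f, 0xde, 0xb3, 0x09, 0x7f, 0xf1, 0xa4, 0x6f]

RES = [ 0x2f  0xde  0xb3  0x09  0x7f  0xf1  0xa4  0x6f ]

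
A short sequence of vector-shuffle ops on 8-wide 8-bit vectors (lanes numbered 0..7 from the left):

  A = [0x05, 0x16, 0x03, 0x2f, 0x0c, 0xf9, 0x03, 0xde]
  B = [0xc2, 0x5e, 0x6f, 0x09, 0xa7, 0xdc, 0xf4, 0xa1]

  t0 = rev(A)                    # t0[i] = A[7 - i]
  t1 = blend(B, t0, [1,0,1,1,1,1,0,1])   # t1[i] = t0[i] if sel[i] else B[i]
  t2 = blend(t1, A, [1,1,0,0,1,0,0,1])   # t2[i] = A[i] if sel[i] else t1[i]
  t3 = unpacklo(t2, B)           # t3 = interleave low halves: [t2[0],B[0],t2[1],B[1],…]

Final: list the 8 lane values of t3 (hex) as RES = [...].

RES = [ 0x05  0xc2  0x16  0x5e  0xf9  0x6f  0x0c  0x09 ]

t0 = [0xde, 0x03, 0xf9, 0x0c, 0x2f, 0x03, 0x16, 0x05]
t1 = [0xde, 0x5e, 0xf9, 0x0c, 0x2f, 0x03, 0xf4, 0x05]
t2 = [0x05, 0x16, 0xf9, 0x0c, 0x0c, 0x03, 0xf4, 0xde]
t3 = [0x05, 0xc2, 0x16, 0x5e, 0xf9, 0x6f, 0x0c, 0x09]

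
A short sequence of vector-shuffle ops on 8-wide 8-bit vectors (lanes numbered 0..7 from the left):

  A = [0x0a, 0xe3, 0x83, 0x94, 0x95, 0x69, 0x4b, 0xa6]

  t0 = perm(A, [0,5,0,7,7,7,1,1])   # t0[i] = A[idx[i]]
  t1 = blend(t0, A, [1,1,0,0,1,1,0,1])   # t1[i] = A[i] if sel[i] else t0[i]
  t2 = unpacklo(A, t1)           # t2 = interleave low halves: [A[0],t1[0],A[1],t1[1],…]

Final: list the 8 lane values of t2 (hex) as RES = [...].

  t0: 0a 69 0a a6 a6 a6 e3 e3
  t1: 0a e3 0a a6 95 69 e3 a6
  t2: 0a 0a e3 e3 83 0a 94 a6

RES = [0x0a, 0x0a, 0xe3, 0xe3, 0x83, 0x0a, 0x94, 0xa6]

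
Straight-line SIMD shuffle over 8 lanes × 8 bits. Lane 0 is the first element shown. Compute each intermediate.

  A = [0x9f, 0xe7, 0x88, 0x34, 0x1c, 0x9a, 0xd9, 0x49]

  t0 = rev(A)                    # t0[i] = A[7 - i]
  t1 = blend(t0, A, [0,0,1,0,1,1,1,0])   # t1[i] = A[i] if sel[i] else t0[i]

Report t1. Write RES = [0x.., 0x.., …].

RES = [0x49, 0xd9, 0x88, 0x1c, 0x1c, 0x9a, 0xd9, 0x9f]

  t0: 49 d9 9a 1c 34 88 e7 9f
  t1: 49 d9 88 1c 1c 9a d9 9f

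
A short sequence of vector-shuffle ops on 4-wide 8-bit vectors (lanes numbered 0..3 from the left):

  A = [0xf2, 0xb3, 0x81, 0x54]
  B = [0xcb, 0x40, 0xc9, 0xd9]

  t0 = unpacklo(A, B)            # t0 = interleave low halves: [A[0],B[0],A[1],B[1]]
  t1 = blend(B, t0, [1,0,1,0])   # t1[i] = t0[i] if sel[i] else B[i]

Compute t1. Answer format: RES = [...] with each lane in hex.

t0 = [0xf2, 0xcb, 0xb3, 0x40]
t1 = [0xf2, 0x40, 0xb3, 0xd9]

RES = [ 0xf2  0x40  0xb3  0xd9 ]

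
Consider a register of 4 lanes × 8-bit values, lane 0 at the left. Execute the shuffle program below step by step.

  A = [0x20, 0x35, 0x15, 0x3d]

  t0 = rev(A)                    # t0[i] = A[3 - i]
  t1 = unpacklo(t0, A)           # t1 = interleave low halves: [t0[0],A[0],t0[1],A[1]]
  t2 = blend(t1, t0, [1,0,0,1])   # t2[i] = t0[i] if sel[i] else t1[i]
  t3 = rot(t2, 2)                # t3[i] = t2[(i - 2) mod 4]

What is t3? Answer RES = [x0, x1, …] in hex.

t0 = [0x3d, 0x15, 0x35, 0x20]
t1 = [0x3d, 0x20, 0x15, 0x35]
t2 = [0x3d, 0x20, 0x15, 0x20]
t3 = [0x15, 0x20, 0x3d, 0x20]

RES = [0x15, 0x20, 0x3d, 0x20]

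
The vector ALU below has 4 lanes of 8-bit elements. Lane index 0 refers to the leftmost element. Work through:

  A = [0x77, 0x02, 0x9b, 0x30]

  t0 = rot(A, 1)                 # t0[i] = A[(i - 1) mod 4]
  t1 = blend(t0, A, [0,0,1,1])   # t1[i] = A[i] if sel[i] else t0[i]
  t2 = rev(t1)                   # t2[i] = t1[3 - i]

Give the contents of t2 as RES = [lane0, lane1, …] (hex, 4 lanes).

t0 = [0x30, 0x77, 0x02, 0x9b]
t1 = [0x30, 0x77, 0x9b, 0x30]
t2 = [0x30, 0x9b, 0x77, 0x30]

RES = [0x30, 0x9b, 0x77, 0x30]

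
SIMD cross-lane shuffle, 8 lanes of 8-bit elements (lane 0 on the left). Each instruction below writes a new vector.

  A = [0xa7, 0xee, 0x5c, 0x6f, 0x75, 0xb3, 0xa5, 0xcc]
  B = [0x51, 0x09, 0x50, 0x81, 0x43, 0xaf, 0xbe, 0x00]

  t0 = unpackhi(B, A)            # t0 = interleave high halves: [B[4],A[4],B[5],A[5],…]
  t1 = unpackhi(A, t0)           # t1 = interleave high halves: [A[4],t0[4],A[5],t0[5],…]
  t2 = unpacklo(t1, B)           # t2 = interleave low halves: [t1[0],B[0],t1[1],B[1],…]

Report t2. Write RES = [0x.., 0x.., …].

RES = [ 0x75  0x51  0xbe  0x09  0xb3  0x50  0xa5  0x81 ]

→ t0 |43|75|af|b3|be|a5|00|cc|
→ t1 |75|be|b3|a5|a5|00|cc|cc|
→ t2 |75|51|be|09|b3|50|a5|81|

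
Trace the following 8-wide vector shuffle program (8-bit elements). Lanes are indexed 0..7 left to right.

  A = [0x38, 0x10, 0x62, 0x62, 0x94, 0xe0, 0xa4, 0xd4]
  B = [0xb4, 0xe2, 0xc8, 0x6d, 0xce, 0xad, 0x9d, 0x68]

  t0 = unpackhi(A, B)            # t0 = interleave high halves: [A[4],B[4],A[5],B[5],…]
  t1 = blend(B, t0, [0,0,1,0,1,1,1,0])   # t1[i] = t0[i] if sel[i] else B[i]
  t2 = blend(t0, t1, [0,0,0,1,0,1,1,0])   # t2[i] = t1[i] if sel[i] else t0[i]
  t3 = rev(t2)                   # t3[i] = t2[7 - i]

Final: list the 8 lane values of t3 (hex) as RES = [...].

  t0: 94 ce e0 ad a4 9d d4 68
  t1: b4 e2 e0 6d a4 9d d4 68
  t2: 94 ce e0 6d a4 9d d4 68
  t3: 68 d4 9d a4 6d e0 ce 94

RES = [0x68, 0xd4, 0x9d, 0xa4, 0x6d, 0xe0, 0xce, 0x94]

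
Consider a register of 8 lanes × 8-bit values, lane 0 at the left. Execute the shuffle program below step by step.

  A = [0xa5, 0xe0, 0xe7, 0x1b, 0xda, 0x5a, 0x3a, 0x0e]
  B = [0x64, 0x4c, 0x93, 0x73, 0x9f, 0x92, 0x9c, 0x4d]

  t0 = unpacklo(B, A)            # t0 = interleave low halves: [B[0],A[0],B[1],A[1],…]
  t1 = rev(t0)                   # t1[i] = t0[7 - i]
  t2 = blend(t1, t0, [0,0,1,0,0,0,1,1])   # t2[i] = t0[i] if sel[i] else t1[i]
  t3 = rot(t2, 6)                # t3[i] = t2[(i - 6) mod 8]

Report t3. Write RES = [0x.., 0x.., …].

RES = [ 0x4c  0x93  0xe0  0x4c  0x73  0x1b  0x1b  0x73 ]

t0 = [0x64, 0xa5, 0x4c, 0xe0, 0x93, 0xe7, 0x73, 0x1b]
t1 = [0x1b, 0x73, 0xe7, 0x93, 0xe0, 0x4c, 0xa5, 0x64]
t2 = [0x1b, 0x73, 0x4c, 0x93, 0xe0, 0x4c, 0x73, 0x1b]
t3 = [0x4c, 0x93, 0xe0, 0x4c, 0x73, 0x1b, 0x1b, 0x73]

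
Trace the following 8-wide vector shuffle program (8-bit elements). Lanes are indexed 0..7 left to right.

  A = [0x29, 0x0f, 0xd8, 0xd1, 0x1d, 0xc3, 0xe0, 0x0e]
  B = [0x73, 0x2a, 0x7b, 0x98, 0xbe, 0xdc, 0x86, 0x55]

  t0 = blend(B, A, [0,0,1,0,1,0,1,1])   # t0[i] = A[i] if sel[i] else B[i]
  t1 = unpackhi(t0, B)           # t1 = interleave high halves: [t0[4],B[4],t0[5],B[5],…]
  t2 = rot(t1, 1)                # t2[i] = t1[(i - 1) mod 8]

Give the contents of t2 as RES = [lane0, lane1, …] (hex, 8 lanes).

→ t0 |73|2a|d8|98|1d|dc|e0|0e|
→ t1 |1d|be|dc|dc|e0|86|0e|55|
→ t2 |55|1d|be|dc|dc|e0|86|0e|

RES = [ 0x55  0x1d  0xbe  0xdc  0xdc  0xe0  0x86  0x0e ]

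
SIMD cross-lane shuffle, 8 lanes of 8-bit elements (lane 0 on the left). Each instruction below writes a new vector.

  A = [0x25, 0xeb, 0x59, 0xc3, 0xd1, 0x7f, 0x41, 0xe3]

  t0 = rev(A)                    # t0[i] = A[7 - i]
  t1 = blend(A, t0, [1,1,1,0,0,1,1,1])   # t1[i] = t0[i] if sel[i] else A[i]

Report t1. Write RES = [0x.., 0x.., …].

  t0: e3 41 7f d1 c3 59 eb 25
  t1: e3 41 7f c3 d1 59 eb 25

RES = [0xe3, 0x41, 0x7f, 0xc3, 0xd1, 0x59, 0xeb, 0x25]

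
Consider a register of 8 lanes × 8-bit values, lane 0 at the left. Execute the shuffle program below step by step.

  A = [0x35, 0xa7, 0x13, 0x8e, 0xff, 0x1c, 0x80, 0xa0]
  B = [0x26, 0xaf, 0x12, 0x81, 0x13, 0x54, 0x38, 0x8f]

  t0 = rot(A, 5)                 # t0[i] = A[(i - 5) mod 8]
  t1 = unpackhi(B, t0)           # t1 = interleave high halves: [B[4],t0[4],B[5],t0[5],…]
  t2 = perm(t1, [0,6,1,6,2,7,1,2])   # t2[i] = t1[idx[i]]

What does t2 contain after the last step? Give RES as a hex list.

  t0: 8e ff 1c 80 a0 35 a7 13
  t1: 13 a0 54 35 38 a7 8f 13
  t2: 13 8f a0 8f 54 13 a0 54

RES = [0x13, 0x8f, 0xa0, 0x8f, 0x54, 0x13, 0xa0, 0x54]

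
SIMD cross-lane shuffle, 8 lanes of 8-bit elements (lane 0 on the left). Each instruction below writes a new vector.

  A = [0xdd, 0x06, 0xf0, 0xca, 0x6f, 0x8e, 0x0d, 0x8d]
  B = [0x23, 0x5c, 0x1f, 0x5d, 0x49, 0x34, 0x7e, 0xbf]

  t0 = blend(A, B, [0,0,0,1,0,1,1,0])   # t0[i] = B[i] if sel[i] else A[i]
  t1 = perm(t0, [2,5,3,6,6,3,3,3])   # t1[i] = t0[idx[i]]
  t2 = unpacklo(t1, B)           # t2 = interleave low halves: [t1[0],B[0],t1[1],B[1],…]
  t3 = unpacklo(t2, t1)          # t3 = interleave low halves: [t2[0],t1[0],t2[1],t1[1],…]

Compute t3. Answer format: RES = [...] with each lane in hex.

→ t0 |dd|06|f0|5d|6f|34|7e|8d|
→ t1 |f0|34|5d|7e|7e|5d|5d|5d|
→ t2 |f0|23|34|5c|5d|1f|7e|5d|
→ t3 |f0|f0|23|34|34|5d|5c|7e|

RES = [ 0xf0  0xf0  0x23  0x34  0x34  0x5d  0x5c  0x7e ]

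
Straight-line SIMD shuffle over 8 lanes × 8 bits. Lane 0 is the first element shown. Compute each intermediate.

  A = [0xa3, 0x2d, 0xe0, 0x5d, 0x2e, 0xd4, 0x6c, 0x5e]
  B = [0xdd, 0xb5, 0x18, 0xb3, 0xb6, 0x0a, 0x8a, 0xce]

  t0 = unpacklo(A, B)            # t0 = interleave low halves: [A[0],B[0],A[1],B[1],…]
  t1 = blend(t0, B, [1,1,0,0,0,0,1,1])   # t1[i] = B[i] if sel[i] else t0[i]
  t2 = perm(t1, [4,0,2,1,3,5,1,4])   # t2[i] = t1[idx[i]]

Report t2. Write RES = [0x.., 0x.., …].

  t0: a3 dd 2d b5 e0 18 5d b3
  t1: dd b5 2d b5 e0 18 8a ce
  t2: e0 dd 2d b5 b5 18 b5 e0

RES = [0xe0, 0xdd, 0x2d, 0xb5, 0xb5, 0x18, 0xb5, 0xe0]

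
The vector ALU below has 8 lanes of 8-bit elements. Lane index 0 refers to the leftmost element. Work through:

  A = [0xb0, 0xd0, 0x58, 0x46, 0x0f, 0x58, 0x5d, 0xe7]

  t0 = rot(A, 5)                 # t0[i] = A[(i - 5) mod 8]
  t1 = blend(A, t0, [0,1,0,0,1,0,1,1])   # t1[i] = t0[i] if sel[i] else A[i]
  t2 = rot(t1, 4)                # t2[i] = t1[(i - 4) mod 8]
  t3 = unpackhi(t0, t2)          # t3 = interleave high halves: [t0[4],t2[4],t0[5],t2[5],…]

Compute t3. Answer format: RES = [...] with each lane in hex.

  t0: 46 0f 58 5d e7 b0 d0 58
  t1: b0 0f 58 46 e7 58 d0 58
  t2: e7 58 d0 58 b0 0f 58 46
  t3: e7 b0 b0 0f d0 58 58 46

RES = [ 0xe7  0xb0  0xb0  0x0f  0xd0  0x58  0x58  0x46 ]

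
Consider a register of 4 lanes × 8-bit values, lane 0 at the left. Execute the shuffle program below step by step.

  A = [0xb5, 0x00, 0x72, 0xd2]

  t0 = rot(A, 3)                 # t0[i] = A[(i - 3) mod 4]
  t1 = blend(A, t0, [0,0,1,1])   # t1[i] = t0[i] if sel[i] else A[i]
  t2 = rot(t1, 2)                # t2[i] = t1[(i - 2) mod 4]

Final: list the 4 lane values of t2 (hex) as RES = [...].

→ t0 |00|72|d2|b5|
→ t1 |b5|00|d2|b5|
→ t2 |d2|b5|b5|00|

RES = [ 0xd2  0xb5  0xb5  0x00 ]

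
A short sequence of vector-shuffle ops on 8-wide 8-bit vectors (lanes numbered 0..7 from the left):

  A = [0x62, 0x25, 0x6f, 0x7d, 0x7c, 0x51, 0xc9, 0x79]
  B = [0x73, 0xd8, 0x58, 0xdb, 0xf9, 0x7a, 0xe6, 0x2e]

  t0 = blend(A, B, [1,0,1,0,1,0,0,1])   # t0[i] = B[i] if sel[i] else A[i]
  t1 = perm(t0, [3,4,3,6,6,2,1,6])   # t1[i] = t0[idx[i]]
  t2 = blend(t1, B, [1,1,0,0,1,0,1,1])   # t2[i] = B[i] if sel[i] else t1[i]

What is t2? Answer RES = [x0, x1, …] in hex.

RES = [ 0x73  0xd8  0x7d  0xc9  0xf9  0x58  0xe6  0x2e ]

→ t0 |73|25|58|7d|f9|51|c9|2e|
→ t1 |7d|f9|7d|c9|c9|58|25|c9|
→ t2 |73|d8|7d|c9|f9|58|e6|2e|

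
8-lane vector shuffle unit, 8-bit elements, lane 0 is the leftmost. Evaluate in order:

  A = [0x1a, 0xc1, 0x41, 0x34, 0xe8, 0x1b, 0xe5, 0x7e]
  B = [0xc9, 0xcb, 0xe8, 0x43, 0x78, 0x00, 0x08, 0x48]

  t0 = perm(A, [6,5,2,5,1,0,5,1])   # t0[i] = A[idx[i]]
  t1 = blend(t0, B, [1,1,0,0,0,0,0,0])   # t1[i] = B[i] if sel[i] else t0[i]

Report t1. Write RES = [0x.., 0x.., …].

  t0: e5 1b 41 1b c1 1a 1b c1
  t1: c9 cb 41 1b c1 1a 1b c1

RES = [0xc9, 0xcb, 0x41, 0x1b, 0xc1, 0x1a, 0x1b, 0xc1]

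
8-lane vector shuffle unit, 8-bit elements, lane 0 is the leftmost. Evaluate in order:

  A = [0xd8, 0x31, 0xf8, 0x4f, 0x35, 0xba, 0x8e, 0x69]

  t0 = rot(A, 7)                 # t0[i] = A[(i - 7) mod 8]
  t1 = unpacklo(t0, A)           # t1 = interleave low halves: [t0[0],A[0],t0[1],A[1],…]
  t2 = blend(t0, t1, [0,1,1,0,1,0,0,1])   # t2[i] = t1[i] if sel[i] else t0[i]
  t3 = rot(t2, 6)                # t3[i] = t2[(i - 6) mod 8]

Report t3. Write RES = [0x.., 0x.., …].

RES = [0xf8, 0x35, 0x4f, 0x8e, 0x69, 0x4f, 0x31, 0xd8]

  t0: 31 f8 4f 35 ba 8e 69 d8
  t1: 31 d8 f8 31 4f f8 35 4f
  t2: 31 d8 f8 35 4f 8e 69 4f
  t3: f8 35 4f 8e 69 4f 31 d8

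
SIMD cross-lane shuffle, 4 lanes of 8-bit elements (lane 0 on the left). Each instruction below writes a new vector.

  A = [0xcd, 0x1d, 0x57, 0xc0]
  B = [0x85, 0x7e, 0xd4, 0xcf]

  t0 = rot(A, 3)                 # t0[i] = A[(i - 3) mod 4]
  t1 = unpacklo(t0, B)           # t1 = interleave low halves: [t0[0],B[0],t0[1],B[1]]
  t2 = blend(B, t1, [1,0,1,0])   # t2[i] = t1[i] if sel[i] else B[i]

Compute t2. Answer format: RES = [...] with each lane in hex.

  t0: 1d 57 c0 cd
  t1: 1d 85 57 7e
  t2: 1d 7e 57 cf

RES = [0x1d, 0x7e, 0x57, 0xcf]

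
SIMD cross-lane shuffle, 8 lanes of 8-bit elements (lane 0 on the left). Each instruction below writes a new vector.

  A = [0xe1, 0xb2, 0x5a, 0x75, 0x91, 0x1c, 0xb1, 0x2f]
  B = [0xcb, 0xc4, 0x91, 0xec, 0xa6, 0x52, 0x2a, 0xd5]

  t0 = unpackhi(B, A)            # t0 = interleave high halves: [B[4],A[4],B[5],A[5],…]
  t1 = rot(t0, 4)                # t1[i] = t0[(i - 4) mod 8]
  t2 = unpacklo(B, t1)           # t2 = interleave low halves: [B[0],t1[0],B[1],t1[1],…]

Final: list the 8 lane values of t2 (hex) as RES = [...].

RES = [0xcb, 0x2a, 0xc4, 0xb1, 0x91, 0xd5, 0xec, 0x2f]

  t0: a6 91 52 1c 2a b1 d5 2f
  t1: 2a b1 d5 2f a6 91 52 1c
  t2: cb 2a c4 b1 91 d5 ec 2f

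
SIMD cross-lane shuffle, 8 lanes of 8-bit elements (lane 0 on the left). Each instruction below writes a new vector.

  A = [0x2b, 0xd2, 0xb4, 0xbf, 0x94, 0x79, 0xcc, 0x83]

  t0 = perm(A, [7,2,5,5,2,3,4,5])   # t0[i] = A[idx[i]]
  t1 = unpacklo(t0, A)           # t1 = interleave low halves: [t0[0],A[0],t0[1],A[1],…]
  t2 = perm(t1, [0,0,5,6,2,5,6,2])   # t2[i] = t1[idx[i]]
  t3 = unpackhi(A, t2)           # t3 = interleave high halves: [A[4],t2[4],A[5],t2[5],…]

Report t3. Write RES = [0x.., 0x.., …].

  t0: 83 b4 79 79 b4 bf 94 79
  t1: 83 2b b4 d2 79 b4 79 bf
  t2: 83 83 b4 79 b4 b4 79 b4
  t3: 94 b4 79 b4 cc 79 83 b4

RES = [ 0x94  0xb4  0x79  0xb4  0xcc  0x79  0x83  0xb4 ]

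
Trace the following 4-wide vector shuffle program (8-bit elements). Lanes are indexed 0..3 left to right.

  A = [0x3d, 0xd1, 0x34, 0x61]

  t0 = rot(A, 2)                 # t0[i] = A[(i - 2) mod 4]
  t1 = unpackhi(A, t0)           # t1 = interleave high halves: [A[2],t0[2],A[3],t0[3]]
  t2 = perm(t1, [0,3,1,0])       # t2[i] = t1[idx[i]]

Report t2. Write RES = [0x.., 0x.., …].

RES = [0x34, 0xd1, 0x3d, 0x34]

  t0: 34 61 3d d1
  t1: 34 3d 61 d1
  t2: 34 d1 3d 34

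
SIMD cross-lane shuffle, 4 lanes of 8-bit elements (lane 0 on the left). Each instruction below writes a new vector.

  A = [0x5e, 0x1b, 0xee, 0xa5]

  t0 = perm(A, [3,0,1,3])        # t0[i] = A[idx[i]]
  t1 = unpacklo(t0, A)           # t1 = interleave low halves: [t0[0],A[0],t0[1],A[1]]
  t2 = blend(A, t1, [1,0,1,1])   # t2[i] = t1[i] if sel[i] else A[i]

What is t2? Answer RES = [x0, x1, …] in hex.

RES = [0xa5, 0x1b, 0x5e, 0x1b]

t0 = [0xa5, 0x5e, 0x1b, 0xa5]
t1 = [0xa5, 0x5e, 0x5e, 0x1b]
t2 = [0xa5, 0x1b, 0x5e, 0x1b]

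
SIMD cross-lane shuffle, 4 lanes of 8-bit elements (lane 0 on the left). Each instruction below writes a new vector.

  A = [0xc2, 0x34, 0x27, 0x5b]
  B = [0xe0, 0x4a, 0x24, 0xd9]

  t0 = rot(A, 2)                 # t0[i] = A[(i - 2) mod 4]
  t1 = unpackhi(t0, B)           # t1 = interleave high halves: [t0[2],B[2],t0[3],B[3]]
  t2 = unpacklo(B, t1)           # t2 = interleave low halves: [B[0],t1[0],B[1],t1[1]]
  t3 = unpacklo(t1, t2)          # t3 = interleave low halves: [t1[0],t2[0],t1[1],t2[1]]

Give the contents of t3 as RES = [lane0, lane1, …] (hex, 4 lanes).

RES = [ 0xc2  0xe0  0x24  0xc2 ]

  t0: 27 5b c2 34
  t1: c2 24 34 d9
  t2: e0 c2 4a 24
  t3: c2 e0 24 c2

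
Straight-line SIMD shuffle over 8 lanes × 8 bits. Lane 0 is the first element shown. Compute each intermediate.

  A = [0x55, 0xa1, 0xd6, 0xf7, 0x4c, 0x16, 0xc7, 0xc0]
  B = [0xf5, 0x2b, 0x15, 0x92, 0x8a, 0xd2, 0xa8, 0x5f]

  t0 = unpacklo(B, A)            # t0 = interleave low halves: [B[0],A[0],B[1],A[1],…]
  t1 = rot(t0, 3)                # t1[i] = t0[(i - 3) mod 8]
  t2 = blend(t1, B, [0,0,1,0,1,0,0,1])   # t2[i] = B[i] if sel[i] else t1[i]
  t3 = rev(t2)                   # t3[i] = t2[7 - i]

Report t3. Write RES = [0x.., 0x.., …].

RES = [ 0x5f  0xa1  0x2b  0x8a  0xf5  0x15  0x92  0xd6 ]

→ t0 |f5|55|2b|a1|15|d6|92|f7|
→ t1 |d6|92|f7|f5|55|2b|a1|15|
→ t2 |d6|92|15|f5|8a|2b|a1|5f|
→ t3 |5f|a1|2b|8a|f5|15|92|d6|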